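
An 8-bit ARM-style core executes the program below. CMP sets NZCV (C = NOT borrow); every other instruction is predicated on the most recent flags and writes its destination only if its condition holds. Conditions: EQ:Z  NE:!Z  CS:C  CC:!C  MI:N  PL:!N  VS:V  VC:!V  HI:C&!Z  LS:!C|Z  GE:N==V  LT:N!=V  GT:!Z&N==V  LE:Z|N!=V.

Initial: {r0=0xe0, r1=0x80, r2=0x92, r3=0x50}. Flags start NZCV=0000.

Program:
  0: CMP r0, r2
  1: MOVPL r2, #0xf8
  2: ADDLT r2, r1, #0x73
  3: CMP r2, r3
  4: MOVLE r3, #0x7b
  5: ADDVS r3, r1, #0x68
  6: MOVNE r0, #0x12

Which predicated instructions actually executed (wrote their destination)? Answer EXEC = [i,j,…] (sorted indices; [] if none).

0: ✓ CMP  NZCV=0010
1: ✓ MOVPL  r2←0xf8
2: · ADDLT
3: ✓ CMP  NZCV=1010
4: ✓ MOVLE  r3←0x7b
5: · ADDVS
6: ✓ MOVNE  r0←0x12

EXEC = [1,4,6]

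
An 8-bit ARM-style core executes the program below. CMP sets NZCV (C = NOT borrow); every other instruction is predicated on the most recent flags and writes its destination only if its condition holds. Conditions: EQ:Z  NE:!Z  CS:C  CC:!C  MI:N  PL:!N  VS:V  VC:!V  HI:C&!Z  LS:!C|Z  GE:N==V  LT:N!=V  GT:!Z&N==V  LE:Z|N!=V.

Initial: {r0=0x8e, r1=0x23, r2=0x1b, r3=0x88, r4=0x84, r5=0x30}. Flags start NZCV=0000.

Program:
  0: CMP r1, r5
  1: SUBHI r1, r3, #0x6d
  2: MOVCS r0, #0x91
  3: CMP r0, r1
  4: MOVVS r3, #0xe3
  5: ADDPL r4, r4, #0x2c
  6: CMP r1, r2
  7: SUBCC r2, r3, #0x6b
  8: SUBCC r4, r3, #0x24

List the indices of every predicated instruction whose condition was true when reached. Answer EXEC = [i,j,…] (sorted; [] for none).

0: ✓ CMP  NZCV=1000
1: · SUBHI
2: · MOVCS
3: ✓ CMP  NZCV=0011
4: ✓ MOVVS  r3←0xe3
5: ✓ ADDPL  r4←0xb0
6: ✓ CMP  NZCV=0010
7: · SUBCC
8: · SUBCC

EXEC = [4,5]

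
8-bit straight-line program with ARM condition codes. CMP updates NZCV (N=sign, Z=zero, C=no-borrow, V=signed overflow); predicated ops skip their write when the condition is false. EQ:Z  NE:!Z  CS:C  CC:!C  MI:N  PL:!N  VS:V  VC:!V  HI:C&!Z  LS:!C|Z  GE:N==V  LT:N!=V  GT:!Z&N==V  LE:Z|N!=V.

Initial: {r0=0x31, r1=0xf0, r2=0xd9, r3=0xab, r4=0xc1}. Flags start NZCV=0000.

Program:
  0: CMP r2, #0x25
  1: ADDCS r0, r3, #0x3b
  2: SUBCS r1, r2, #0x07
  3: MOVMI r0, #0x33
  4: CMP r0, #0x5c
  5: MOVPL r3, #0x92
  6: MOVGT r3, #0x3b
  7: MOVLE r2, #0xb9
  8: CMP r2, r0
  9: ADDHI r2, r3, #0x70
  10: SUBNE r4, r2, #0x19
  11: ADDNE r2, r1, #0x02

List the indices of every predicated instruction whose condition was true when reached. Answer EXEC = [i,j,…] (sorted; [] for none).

EXEC = [1,2,3,7,9,10,11]

[0] flags=1010 → (cmp)
[1] flags=1010 CS?T → r0=0xe6
[2] flags=1010 CS?T → r1=0xd2
[3] flags=1010 MI?T → r0=0x33
[4] flags=1000 → (cmp)
[5] flags=1000 PL?F → skip
[6] flags=1000 GT?F → skip
[7] flags=1000 LE?T → r2=0xb9
[8] flags=1010 → (cmp)
[9] flags=1010 HI?T → r2=0x1b
[10] flags=1010 NE?T → r4=0x02
[11] flags=1010 NE?T → r2=0xd4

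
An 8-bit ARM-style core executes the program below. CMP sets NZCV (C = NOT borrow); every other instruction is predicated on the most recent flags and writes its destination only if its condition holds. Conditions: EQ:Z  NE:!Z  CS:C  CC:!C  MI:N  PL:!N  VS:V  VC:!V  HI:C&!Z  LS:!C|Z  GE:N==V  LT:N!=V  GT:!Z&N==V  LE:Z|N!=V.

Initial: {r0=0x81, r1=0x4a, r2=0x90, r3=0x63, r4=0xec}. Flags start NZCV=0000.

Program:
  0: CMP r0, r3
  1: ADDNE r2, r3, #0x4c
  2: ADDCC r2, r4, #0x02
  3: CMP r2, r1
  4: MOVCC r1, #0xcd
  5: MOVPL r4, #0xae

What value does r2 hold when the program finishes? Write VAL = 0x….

VAL = 0xaf

[0] flags=0011 → (cmp)
[1] flags=0011 NE?T → r2=0xaf
[2] flags=0011 CC?F → skip
[3] flags=0011 → (cmp)
[4] flags=0011 CC?F → skip
[5] flags=0011 PL?T → r4=0xae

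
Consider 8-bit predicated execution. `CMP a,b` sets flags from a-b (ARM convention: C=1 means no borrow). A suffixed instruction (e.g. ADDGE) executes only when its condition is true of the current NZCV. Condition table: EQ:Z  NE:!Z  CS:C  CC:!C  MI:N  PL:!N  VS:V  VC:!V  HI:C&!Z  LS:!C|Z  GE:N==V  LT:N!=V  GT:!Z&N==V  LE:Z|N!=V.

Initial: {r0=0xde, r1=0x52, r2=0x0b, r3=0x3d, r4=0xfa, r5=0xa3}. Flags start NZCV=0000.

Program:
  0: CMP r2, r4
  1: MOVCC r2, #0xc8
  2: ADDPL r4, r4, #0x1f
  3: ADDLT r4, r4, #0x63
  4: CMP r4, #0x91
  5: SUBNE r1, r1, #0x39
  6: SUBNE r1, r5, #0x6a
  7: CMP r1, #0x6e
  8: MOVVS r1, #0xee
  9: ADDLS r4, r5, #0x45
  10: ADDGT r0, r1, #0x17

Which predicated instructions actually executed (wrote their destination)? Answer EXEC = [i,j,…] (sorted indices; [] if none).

[0] flags=0000 → (cmp)
[1] flags=0000 CC?T → r2=0xc8
[2] flags=0000 PL?T → r4=0x19
[3] flags=0000 LT?F → skip
[4] flags=1001 → (cmp)
[5] flags=1001 NE?T → r1=0x19
[6] flags=1001 NE?T → r1=0x39
[7] flags=1000 → (cmp)
[8] flags=1000 VS?F → skip
[9] flags=1000 LS?T → r4=0xe8
[10] flags=1000 GT?F → skip

EXEC = [1,2,5,6,9]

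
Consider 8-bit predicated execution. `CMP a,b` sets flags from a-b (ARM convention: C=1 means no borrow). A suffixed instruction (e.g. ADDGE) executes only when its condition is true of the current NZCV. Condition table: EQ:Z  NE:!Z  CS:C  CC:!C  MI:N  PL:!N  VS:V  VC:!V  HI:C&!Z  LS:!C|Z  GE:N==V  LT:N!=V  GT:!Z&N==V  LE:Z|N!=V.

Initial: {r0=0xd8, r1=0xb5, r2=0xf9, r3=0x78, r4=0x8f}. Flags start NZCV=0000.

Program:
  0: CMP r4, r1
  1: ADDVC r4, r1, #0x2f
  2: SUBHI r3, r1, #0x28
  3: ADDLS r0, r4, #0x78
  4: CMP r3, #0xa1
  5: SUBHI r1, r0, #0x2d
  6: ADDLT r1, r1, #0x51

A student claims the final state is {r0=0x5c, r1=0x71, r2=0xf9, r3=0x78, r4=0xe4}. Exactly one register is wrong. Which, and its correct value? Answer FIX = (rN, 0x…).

FIX = (r1, 0xb5)

[0] flags=1000 → (cmp)
[1] flags=1000 VC?T → r4=0xe4
[2] flags=1000 HI?F → skip
[3] flags=1000 LS?T → r0=0x5c
[4] flags=1001 → (cmp)
[5] flags=1001 HI?F → skip
[6] flags=1001 LT?F → skip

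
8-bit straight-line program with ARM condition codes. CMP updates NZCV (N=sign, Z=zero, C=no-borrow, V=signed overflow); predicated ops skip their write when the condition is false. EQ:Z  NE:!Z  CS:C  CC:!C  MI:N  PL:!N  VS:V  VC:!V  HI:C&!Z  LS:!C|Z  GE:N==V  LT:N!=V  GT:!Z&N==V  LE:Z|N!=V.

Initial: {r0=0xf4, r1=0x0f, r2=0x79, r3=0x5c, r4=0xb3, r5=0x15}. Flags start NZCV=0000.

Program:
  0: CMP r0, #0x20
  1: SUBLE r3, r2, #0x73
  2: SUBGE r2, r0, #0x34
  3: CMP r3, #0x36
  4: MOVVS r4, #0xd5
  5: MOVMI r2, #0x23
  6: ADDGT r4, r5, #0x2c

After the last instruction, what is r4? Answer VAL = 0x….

VAL = 0xb3

0: ✓ CMP  NZCV=1010
1: ✓ SUBLE  r3←0x06
2: · SUBGE
3: ✓ CMP  NZCV=1000
4: · MOVVS
5: ✓ MOVMI  r2←0x23
6: · ADDGT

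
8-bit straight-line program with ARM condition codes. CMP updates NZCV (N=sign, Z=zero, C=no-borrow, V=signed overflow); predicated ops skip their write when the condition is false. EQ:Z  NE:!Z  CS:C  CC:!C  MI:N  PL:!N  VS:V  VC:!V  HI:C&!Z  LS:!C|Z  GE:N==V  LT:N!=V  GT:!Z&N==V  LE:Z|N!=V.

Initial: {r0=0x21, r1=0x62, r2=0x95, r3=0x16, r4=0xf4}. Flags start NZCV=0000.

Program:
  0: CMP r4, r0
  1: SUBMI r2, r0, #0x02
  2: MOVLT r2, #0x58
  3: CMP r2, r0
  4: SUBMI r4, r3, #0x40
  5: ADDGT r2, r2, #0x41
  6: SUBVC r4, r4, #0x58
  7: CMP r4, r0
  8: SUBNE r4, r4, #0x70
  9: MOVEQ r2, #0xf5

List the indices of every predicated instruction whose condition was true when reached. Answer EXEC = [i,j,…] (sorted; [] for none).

0: ✓ CMP  NZCV=1010
1: ✓ SUBMI  r2←0x1f
2: ✓ MOVLT  r2←0x58
3: ✓ CMP  NZCV=0010
4: · SUBMI
5: ✓ ADDGT  r2←0x99
6: ✓ SUBVC  r4←0x9c
7: ✓ CMP  NZCV=0011
8: ✓ SUBNE  r4←0x2c
9: · MOVEQ

EXEC = [1,2,5,6,8]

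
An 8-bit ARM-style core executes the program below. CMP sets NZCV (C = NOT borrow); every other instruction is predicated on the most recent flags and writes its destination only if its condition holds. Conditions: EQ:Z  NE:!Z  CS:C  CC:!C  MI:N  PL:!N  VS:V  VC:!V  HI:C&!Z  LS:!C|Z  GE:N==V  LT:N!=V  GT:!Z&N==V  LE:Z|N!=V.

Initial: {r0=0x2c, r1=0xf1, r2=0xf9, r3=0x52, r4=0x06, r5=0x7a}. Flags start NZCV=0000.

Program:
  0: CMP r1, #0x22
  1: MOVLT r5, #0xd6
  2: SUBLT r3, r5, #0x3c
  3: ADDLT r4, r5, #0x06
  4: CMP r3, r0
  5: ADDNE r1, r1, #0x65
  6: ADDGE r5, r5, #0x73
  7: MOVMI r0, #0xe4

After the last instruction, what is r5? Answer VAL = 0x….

VAL = 0xd6

0: ✓ CMP  NZCV=1010
1: ✓ MOVLT  r5←0xd6
2: ✓ SUBLT  r3←0x9a
3: ✓ ADDLT  r4←0xdc
4: ✓ CMP  NZCV=0011
5: ✓ ADDNE  r1←0x56
6: · ADDGE
7: · MOVMI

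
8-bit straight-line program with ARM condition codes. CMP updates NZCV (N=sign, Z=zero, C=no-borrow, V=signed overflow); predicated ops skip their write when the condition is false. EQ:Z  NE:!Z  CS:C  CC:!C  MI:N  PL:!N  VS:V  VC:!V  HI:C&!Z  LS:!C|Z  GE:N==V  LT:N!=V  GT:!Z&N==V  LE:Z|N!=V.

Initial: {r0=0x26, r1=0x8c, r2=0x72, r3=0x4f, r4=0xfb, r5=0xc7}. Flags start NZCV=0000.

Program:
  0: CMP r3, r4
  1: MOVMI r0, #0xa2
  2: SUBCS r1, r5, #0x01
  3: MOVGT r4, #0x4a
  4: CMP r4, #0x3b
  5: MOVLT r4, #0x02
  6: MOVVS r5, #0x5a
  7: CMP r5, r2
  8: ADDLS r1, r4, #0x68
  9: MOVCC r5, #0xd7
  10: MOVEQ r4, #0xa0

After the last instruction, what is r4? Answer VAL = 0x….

VAL = 0x4a

[0] flags=0000 → (cmp)
[1] flags=0000 MI?F → skip
[2] flags=0000 CS?F → skip
[3] flags=0000 GT?T → r4=0x4a
[4] flags=0010 → (cmp)
[5] flags=0010 LT?F → skip
[6] flags=0010 VS?F → skip
[7] flags=0011 → (cmp)
[8] flags=0011 LS?F → skip
[9] flags=0011 CC?F → skip
[10] flags=0011 EQ?F → skip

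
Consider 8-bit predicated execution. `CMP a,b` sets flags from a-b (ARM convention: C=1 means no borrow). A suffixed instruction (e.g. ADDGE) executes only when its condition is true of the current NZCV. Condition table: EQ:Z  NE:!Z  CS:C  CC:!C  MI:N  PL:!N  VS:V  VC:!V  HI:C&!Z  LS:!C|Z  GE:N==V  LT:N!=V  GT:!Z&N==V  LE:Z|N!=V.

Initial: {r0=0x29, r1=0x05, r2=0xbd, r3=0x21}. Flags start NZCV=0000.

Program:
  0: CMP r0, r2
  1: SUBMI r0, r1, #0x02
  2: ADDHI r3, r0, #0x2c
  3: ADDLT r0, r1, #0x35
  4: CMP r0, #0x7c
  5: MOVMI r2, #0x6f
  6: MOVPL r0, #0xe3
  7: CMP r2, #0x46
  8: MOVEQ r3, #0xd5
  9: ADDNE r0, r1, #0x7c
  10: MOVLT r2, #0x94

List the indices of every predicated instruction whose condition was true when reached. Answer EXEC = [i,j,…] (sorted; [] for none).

EXEC = [5,9]

[0] flags=0000 → (cmp)
[1] flags=0000 MI?F → skip
[2] flags=0000 HI?F → skip
[3] flags=0000 LT?F → skip
[4] flags=1000 → (cmp)
[5] flags=1000 MI?T → r2=0x6f
[6] flags=1000 PL?F → skip
[7] flags=0010 → (cmp)
[8] flags=0010 EQ?F → skip
[9] flags=0010 NE?T → r0=0x81
[10] flags=0010 LT?F → skip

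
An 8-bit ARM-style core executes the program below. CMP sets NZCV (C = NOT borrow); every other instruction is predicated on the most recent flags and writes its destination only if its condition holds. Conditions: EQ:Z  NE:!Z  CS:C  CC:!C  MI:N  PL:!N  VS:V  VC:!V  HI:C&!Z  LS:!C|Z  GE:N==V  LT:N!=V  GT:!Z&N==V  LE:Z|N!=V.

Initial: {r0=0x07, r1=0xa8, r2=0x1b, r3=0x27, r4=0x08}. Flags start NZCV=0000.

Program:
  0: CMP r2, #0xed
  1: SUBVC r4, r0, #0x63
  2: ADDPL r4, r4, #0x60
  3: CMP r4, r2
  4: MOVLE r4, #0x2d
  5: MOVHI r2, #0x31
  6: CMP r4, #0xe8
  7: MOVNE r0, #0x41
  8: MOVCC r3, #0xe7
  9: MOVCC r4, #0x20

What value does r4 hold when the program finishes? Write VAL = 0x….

0: ✓ CMP  NZCV=0000
1: ✓ SUBVC  r4←0xa4
2: ✓ ADDPL  r4←0x04
3: ✓ CMP  NZCV=1000
4: ✓ MOVLE  r4←0x2d
5: · MOVHI
6: ✓ CMP  NZCV=0000
7: ✓ MOVNE  r0←0x41
8: ✓ MOVCC  r3←0xe7
9: ✓ MOVCC  r4←0x20

VAL = 0x20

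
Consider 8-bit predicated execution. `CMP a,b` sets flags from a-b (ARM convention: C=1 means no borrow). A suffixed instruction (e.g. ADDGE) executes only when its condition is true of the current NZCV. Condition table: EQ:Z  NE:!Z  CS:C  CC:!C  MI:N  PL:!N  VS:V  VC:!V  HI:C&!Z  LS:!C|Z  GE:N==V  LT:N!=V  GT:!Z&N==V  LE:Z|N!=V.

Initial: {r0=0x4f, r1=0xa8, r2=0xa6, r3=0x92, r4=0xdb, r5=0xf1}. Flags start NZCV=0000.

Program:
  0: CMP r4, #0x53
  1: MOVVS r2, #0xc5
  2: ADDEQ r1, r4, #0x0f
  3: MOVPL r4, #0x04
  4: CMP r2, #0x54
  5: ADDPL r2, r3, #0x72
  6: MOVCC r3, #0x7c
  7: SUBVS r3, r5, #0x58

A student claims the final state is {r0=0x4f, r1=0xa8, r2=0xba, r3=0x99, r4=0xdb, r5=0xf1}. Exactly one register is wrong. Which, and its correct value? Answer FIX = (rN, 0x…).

[0] flags=1010 → (cmp)
[1] flags=1010 VS?F → skip
[2] flags=1010 EQ?F → skip
[3] flags=1010 PL?F → skip
[4] flags=0011 → (cmp)
[5] flags=0011 PL?T → r2=0x04
[6] flags=0011 CC?F → skip
[7] flags=0011 VS?T → r3=0x99

FIX = (r2, 0x04)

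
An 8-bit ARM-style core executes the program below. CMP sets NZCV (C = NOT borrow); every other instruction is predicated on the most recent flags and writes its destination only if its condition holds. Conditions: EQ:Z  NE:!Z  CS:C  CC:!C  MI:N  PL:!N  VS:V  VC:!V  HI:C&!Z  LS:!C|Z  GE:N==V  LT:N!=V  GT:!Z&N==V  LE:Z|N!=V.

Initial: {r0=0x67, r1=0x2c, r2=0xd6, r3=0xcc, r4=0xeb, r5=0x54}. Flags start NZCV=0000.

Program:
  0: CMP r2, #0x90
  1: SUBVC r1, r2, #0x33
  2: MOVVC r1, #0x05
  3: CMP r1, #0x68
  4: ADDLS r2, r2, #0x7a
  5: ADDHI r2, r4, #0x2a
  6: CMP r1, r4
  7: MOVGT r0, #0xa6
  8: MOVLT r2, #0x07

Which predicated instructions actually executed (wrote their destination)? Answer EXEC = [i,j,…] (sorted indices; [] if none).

[0] flags=0010 → (cmp)
[1] flags=0010 VC?T → r1=0xa3
[2] flags=0010 VC?T → r1=0x05
[3] flags=1000 → (cmp)
[4] flags=1000 LS?T → r2=0x50
[5] flags=1000 HI?F → skip
[6] flags=0000 → (cmp)
[7] flags=0000 GT?T → r0=0xa6
[8] flags=0000 LT?F → skip

EXEC = [1,2,4,7]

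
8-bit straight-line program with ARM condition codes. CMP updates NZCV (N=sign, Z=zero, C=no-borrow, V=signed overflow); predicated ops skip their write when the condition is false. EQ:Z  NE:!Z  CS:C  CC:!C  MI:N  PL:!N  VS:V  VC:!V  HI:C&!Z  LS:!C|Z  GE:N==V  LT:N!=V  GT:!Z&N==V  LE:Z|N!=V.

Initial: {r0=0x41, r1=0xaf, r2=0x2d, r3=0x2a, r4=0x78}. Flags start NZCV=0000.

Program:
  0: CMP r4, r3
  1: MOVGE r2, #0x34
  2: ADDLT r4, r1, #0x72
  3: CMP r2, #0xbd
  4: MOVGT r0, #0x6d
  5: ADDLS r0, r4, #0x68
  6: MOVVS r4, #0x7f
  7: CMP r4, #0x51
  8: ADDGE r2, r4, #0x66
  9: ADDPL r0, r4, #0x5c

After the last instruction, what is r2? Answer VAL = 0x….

VAL = 0xde

0: ✓ CMP  NZCV=0010
1: ✓ MOVGE  r2←0x34
2: · ADDLT
3: ✓ CMP  NZCV=0000
4: ✓ MOVGT  r0←0x6d
5: ✓ ADDLS  r0←0xe0
6: · MOVVS
7: ✓ CMP  NZCV=0010
8: ✓ ADDGE  r2←0xde
9: ✓ ADDPL  r0←0xd4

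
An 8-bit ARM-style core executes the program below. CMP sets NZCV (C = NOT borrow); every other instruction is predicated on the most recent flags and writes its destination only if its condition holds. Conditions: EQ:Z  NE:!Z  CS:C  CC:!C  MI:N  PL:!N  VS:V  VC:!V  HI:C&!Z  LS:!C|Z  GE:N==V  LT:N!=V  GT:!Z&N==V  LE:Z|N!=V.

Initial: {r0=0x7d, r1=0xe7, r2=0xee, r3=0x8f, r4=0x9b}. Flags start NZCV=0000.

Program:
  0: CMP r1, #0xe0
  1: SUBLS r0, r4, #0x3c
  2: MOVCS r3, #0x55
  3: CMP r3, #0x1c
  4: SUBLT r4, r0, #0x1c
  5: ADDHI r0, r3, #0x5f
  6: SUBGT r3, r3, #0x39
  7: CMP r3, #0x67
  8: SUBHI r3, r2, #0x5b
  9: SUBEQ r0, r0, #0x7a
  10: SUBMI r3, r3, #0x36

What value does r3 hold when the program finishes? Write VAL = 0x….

[0] flags=0010 → (cmp)
[1] flags=0010 LS?F → skip
[2] flags=0010 CS?T → r3=0x55
[3] flags=0010 → (cmp)
[4] flags=0010 LT?F → skip
[5] flags=0010 HI?T → r0=0xb4
[6] flags=0010 GT?T → r3=0x1c
[7] flags=1000 → (cmp)
[8] flags=1000 HI?F → skip
[9] flags=1000 EQ?F → skip
[10] flags=1000 MI?T → r3=0xe6

VAL = 0xe6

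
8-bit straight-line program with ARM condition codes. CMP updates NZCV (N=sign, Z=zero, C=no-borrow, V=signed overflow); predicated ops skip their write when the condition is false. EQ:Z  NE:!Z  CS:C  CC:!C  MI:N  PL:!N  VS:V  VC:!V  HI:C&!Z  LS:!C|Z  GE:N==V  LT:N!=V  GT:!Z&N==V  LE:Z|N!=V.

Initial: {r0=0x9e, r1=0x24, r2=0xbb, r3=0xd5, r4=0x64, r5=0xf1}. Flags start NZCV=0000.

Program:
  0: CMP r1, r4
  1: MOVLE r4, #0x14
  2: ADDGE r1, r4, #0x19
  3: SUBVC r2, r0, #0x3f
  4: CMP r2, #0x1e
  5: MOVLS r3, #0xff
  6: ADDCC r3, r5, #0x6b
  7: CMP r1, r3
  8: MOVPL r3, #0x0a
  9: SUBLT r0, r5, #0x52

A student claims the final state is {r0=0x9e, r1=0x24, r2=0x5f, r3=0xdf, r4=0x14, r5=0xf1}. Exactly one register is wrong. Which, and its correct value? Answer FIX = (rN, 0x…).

[0] flags=1000 → (cmp)
[1] flags=1000 LE?T → r4=0x14
[2] flags=1000 GE?F → skip
[3] flags=1000 VC?T → r2=0x5f
[4] flags=0010 → (cmp)
[5] flags=0010 LS?F → skip
[6] flags=0010 CC?F → skip
[7] flags=0000 → (cmp)
[8] flags=0000 PL?T → r3=0x0a
[9] flags=0000 LT?F → skip

FIX = (r3, 0x0a)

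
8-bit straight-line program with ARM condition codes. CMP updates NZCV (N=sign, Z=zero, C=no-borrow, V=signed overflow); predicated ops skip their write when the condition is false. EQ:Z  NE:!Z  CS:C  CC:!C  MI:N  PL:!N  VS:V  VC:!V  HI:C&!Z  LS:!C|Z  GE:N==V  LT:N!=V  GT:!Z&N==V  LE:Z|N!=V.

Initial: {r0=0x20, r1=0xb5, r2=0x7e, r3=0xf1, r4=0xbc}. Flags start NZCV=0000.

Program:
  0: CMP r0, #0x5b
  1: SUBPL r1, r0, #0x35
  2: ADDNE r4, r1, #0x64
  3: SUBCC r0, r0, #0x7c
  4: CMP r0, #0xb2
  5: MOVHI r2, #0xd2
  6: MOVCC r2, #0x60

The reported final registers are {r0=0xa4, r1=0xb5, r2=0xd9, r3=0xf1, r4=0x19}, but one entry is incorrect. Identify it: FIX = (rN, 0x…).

FIX = (r2, 0x60)

0: ✓ CMP  NZCV=1000
1: · SUBPL
2: ✓ ADDNE  r4←0x19
3: ✓ SUBCC  r0←0xa4
4: ✓ CMP  NZCV=1000
5: · MOVHI
6: ✓ MOVCC  r2←0x60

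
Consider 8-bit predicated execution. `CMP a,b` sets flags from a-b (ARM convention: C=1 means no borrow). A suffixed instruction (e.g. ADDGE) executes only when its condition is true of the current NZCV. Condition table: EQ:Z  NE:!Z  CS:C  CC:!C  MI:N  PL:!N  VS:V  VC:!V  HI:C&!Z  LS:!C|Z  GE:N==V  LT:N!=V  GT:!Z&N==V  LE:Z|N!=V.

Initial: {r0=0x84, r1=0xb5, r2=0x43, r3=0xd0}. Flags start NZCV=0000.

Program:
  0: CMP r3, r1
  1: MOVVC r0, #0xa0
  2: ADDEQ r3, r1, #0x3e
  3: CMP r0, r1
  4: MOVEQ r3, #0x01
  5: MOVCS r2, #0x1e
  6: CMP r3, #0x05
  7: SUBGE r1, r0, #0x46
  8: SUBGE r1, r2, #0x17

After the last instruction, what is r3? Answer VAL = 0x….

VAL = 0xd0

0: ✓ CMP  NZCV=0010
1: ✓ MOVVC  r0←0xa0
2: · ADDEQ
3: ✓ CMP  NZCV=1000
4: · MOVEQ
5: · MOVCS
6: ✓ CMP  NZCV=1010
7: · SUBGE
8: · SUBGE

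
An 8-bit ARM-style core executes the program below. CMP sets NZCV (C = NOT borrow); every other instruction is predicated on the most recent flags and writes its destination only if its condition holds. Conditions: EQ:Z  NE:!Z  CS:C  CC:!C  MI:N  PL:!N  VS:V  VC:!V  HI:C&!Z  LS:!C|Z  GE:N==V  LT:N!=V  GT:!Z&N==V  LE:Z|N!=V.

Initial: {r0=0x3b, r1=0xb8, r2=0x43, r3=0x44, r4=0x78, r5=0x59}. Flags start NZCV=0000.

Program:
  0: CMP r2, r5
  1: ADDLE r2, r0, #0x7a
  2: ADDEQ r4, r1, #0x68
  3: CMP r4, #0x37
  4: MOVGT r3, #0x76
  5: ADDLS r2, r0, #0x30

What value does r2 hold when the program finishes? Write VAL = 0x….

VAL = 0xb5

0: ✓ CMP  NZCV=1000
1: ✓ ADDLE  r2←0xb5
2: · ADDEQ
3: ✓ CMP  NZCV=0010
4: ✓ MOVGT  r3←0x76
5: · ADDLS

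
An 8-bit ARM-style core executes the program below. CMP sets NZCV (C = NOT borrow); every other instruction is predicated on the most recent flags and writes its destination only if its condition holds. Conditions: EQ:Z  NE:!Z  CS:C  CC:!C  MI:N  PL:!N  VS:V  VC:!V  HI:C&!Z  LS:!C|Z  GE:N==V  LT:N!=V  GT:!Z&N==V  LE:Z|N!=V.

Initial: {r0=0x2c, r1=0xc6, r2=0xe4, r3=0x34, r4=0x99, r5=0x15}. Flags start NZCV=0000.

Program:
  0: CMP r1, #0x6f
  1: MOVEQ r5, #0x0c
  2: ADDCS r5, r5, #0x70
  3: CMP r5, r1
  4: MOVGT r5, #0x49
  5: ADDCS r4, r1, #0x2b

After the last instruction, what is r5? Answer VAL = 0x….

[0] flags=0011 → (cmp)
[1] flags=0011 EQ?F → skip
[2] flags=0011 CS?T → r5=0x85
[3] flags=1000 → (cmp)
[4] flags=1000 GT?F → skip
[5] flags=1000 CS?F → skip

VAL = 0x85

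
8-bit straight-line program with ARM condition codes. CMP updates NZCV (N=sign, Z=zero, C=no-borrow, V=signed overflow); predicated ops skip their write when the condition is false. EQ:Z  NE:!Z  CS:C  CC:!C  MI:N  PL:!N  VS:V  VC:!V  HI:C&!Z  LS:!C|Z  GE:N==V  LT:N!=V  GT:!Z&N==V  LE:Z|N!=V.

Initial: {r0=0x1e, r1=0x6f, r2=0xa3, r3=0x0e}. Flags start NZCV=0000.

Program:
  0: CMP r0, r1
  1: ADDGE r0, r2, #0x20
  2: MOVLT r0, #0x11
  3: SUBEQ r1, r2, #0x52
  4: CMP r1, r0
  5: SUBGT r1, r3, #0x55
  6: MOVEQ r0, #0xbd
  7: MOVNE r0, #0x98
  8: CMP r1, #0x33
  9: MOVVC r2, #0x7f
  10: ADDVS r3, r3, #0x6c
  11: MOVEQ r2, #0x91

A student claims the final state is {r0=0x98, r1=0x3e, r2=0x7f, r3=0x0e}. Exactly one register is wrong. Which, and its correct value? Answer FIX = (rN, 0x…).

0: ✓ CMP  NZCV=1000
1: · ADDGE
2: ✓ MOVLT  r0←0x11
3: · SUBEQ
4: ✓ CMP  NZCV=0010
5: ✓ SUBGT  r1←0xb9
6: · MOVEQ
7: ✓ MOVNE  r0←0x98
8: ✓ CMP  NZCV=1010
9: ✓ MOVVC  r2←0x7f
10: · ADDVS
11: · MOVEQ

FIX = (r1, 0xb9)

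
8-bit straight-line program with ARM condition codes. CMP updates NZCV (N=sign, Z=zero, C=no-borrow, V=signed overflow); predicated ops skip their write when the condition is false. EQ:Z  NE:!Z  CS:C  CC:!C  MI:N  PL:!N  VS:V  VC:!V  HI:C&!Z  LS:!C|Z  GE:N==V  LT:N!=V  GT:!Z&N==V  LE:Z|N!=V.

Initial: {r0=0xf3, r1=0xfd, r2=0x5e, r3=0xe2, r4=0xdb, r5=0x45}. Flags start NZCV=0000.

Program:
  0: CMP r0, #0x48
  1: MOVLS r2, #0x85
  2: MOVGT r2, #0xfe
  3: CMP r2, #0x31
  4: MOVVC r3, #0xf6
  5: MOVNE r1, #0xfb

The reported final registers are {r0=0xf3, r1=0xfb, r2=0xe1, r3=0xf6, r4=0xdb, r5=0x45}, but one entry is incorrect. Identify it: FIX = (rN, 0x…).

[0] flags=1010 → (cmp)
[1] flags=1010 LS?F → skip
[2] flags=1010 GT?F → skip
[3] flags=0010 → (cmp)
[4] flags=0010 VC?T → r3=0xf6
[5] flags=0010 NE?T → r1=0xfb

FIX = (r2, 0x5e)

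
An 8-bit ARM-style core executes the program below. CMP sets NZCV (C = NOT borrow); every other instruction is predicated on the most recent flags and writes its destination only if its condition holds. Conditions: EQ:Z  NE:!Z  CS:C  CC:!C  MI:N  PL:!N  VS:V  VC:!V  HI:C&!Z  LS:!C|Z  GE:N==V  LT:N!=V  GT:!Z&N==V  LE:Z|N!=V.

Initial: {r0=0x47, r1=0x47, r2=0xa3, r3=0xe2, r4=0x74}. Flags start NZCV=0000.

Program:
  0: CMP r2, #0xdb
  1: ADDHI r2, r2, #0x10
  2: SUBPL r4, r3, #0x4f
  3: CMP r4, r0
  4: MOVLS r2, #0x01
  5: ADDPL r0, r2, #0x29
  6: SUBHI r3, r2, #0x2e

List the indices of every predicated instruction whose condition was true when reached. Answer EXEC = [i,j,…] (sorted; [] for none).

EXEC = [5,6]

[0] flags=1000 → (cmp)
[1] flags=1000 HI?F → skip
[2] flags=1000 PL?F → skip
[3] flags=0010 → (cmp)
[4] flags=0010 LS?F → skip
[5] flags=0010 PL?T → r0=0xcc
[6] flags=0010 HI?T → r3=0x75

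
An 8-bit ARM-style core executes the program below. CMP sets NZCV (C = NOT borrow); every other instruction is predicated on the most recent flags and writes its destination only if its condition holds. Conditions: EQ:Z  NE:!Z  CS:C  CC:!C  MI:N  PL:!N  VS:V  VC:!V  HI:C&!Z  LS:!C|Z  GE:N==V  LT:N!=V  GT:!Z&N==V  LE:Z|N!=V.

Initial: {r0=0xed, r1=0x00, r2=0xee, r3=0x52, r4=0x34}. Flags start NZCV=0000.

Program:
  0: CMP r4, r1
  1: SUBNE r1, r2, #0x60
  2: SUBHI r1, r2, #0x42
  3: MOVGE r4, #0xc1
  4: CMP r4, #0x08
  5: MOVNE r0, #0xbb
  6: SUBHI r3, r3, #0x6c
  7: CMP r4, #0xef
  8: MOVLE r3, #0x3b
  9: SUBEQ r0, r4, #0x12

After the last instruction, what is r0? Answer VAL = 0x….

VAL = 0xbb

0: ✓ CMP  NZCV=0010
1: ✓ SUBNE  r1←0x8e
2: ✓ SUBHI  r1←0xac
3: ✓ MOVGE  r4←0xc1
4: ✓ CMP  NZCV=1010
5: ✓ MOVNE  r0←0xbb
6: ✓ SUBHI  r3←0xe6
7: ✓ CMP  NZCV=1000
8: ✓ MOVLE  r3←0x3b
9: · SUBEQ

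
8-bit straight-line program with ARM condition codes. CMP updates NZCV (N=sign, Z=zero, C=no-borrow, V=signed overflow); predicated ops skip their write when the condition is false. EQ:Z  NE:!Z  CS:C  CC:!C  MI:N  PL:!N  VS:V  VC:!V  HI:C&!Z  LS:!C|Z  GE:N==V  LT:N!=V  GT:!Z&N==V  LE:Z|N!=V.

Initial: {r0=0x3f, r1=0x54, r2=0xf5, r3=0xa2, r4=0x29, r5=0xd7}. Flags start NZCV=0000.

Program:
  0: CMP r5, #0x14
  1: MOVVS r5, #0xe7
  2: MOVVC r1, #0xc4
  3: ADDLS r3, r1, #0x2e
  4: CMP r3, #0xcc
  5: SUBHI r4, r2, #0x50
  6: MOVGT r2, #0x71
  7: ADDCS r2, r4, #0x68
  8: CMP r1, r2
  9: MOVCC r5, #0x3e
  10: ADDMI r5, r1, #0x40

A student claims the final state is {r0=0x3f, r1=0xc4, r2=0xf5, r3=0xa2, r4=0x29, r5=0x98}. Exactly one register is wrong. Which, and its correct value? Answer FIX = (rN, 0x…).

FIX = (r5, 0x04)

0: ✓ CMP  NZCV=1010
1: · MOVVS
2: ✓ MOVVC  r1←0xc4
3: · ADDLS
4: ✓ CMP  NZCV=1000
5: · SUBHI
6: · MOVGT
7: · ADDCS
8: ✓ CMP  NZCV=1000
9: ✓ MOVCC  r5←0x3e
10: ✓ ADDMI  r5←0x04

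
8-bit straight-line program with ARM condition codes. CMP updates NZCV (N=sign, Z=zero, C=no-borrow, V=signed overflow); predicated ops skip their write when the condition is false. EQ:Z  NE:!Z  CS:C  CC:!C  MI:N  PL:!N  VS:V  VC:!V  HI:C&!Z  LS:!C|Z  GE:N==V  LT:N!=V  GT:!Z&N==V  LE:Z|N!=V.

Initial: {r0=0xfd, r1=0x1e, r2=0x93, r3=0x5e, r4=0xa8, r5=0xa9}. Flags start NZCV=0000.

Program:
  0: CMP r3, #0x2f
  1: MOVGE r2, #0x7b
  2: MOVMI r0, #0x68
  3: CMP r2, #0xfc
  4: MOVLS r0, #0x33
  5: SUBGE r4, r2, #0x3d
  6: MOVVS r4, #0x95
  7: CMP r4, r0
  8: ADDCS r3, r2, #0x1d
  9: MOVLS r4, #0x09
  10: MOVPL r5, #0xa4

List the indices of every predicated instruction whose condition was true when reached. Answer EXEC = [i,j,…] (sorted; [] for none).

[0] flags=0010 → (cmp)
[1] flags=0010 GE?T → r2=0x7b
[2] flags=0010 MI?F → skip
[3] flags=0000 → (cmp)
[4] flags=0000 LS?T → r0=0x33
[5] flags=0000 GE?T → r4=0x3e
[6] flags=0000 VS?F → skip
[7] flags=0010 → (cmp)
[8] flags=0010 CS?T → r3=0x98
[9] flags=0010 LS?F → skip
[10] flags=0010 PL?T → r5=0xa4

EXEC = [1,4,5,8,10]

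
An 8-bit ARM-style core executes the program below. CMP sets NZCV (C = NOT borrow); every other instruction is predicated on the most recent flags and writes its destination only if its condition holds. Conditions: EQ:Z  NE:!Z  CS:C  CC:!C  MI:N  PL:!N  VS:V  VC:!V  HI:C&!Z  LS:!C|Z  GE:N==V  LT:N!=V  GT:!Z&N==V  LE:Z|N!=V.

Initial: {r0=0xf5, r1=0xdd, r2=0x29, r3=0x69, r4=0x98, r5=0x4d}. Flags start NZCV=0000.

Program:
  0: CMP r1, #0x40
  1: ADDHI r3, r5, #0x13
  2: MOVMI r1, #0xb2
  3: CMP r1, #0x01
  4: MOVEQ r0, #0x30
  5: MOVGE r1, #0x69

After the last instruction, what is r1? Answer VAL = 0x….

VAL = 0xb2

[0] flags=1010 → (cmp)
[1] flags=1010 HI?T → r3=0x60
[2] flags=1010 MI?T → r1=0xb2
[3] flags=1010 → (cmp)
[4] flags=1010 EQ?F → skip
[5] flags=1010 GE?F → skip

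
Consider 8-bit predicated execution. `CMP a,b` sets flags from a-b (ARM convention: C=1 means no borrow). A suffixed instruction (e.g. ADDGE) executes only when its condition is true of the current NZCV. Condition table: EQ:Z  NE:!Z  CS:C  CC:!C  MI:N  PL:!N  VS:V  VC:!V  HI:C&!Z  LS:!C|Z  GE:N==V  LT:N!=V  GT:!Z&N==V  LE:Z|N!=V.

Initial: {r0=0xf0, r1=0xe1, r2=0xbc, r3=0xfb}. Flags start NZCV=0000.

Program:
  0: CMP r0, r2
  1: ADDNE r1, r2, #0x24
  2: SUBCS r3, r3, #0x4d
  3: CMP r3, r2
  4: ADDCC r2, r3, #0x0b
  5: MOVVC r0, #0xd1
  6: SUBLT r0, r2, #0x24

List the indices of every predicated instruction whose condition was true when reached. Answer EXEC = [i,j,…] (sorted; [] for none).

EXEC = [1,2,4,5,6]

[0] flags=0010 → (cmp)
[1] flags=0010 NE?T → r1=0xe0
[2] flags=0010 CS?T → r3=0xae
[3] flags=1000 → (cmp)
[4] flags=1000 CC?T → r2=0xb9
[5] flags=1000 VC?T → r0=0xd1
[6] flags=1000 LT?T → r0=0x95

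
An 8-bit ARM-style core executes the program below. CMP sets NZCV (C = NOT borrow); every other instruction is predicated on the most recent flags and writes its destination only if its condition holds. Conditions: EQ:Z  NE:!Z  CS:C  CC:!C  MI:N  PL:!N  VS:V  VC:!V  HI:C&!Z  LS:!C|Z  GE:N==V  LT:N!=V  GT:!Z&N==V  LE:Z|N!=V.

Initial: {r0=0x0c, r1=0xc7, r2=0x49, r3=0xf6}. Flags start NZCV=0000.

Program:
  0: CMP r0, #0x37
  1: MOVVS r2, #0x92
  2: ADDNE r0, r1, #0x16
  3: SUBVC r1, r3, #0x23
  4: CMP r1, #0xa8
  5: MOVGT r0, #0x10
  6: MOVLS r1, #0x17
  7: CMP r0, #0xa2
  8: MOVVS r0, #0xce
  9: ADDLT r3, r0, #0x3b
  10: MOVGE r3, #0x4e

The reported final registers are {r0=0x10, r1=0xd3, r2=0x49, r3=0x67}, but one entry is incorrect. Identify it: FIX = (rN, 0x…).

FIX = (r3, 0x4e)

[0] flags=1000 → (cmp)
[1] flags=1000 VS?F → skip
[2] flags=1000 NE?T → r0=0xdd
[3] flags=1000 VC?T → r1=0xd3
[4] flags=0010 → (cmp)
[5] flags=0010 GT?T → r0=0x10
[6] flags=0010 LS?F → skip
[7] flags=0000 → (cmp)
[8] flags=0000 VS?F → skip
[9] flags=0000 LT?F → skip
[10] flags=0000 GE?T → r3=0x4e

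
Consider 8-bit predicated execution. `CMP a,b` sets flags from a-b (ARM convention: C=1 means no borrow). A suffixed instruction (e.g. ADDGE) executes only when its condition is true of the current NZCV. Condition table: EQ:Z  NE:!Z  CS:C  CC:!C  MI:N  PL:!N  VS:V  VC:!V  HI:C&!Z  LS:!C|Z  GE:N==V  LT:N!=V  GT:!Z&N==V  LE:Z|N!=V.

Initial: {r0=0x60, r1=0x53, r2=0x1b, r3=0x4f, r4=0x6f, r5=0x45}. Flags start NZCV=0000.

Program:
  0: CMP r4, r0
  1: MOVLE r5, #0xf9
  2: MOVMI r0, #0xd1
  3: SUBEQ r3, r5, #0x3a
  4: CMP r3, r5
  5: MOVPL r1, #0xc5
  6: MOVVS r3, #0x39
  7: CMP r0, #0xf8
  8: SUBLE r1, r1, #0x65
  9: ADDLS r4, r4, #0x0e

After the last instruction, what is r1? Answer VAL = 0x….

VAL = 0xc5

[0] flags=0010 → (cmp)
[1] flags=0010 LE?F → skip
[2] flags=0010 MI?F → skip
[3] flags=0010 EQ?F → skip
[4] flags=0010 → (cmp)
[5] flags=0010 PL?T → r1=0xc5
[6] flags=0010 VS?F → skip
[7] flags=0000 → (cmp)
[8] flags=0000 LE?F → skip
[9] flags=0000 LS?T → r4=0x7d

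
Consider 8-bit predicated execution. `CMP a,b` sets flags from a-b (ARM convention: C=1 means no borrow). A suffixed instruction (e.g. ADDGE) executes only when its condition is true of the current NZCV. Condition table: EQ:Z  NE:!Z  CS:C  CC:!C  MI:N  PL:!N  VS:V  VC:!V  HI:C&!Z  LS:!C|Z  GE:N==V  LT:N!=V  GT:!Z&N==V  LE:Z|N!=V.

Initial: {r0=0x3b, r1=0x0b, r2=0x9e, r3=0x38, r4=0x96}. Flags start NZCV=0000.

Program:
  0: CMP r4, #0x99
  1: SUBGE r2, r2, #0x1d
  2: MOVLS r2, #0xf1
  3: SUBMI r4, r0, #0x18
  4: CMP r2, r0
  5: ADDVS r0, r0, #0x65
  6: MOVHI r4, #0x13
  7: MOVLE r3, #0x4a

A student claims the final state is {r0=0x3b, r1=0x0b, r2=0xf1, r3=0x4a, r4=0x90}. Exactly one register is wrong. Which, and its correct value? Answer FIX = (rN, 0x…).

FIX = (r4, 0x13)

[0] flags=1000 → (cmp)
[1] flags=1000 GE?F → skip
[2] flags=1000 LS?T → r2=0xf1
[3] flags=1000 MI?T → r4=0x23
[4] flags=1010 → (cmp)
[5] flags=1010 VS?F → skip
[6] flags=1010 HI?T → r4=0x13
[7] flags=1010 LE?T → r3=0x4a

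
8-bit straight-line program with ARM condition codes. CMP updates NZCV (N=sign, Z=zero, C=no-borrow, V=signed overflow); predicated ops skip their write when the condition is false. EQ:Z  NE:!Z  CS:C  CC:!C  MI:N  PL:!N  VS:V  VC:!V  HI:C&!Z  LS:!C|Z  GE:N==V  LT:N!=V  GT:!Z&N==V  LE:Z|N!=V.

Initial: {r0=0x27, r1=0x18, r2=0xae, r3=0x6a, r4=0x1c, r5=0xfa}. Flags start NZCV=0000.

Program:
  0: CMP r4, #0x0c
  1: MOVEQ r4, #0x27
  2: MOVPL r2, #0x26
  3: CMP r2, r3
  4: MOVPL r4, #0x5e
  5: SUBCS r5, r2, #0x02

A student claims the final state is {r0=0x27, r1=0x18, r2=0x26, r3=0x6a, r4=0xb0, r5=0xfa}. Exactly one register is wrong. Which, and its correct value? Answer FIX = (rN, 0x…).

0: ✓ CMP  NZCV=0010
1: · MOVEQ
2: ✓ MOVPL  r2←0x26
3: ✓ CMP  NZCV=1000
4: · MOVPL
5: · SUBCS

FIX = (r4, 0x1c)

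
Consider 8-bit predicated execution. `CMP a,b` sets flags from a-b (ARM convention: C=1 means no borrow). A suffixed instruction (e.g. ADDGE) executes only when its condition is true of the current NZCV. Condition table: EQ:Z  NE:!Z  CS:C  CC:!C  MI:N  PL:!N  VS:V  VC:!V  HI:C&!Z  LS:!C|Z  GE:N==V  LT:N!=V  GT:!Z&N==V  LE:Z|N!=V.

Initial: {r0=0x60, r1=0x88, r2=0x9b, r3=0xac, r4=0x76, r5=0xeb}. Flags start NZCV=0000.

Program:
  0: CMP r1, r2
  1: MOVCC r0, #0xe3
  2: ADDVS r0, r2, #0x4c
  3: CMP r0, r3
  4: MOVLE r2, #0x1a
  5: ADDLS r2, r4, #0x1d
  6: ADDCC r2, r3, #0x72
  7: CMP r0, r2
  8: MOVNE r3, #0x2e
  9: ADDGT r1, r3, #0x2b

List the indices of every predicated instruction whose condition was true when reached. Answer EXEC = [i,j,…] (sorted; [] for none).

EXEC = [1,8,9]

[0] flags=1000 → (cmp)
[1] flags=1000 CC?T → r0=0xe3
[2] flags=1000 VS?F → skip
[3] flags=0010 → (cmp)
[4] flags=0010 LE?F → skip
[5] flags=0010 LS?F → skip
[6] flags=0010 CC?F → skip
[7] flags=0010 → (cmp)
[8] flags=0010 NE?T → r3=0x2e
[9] flags=0010 GT?T → r1=0x59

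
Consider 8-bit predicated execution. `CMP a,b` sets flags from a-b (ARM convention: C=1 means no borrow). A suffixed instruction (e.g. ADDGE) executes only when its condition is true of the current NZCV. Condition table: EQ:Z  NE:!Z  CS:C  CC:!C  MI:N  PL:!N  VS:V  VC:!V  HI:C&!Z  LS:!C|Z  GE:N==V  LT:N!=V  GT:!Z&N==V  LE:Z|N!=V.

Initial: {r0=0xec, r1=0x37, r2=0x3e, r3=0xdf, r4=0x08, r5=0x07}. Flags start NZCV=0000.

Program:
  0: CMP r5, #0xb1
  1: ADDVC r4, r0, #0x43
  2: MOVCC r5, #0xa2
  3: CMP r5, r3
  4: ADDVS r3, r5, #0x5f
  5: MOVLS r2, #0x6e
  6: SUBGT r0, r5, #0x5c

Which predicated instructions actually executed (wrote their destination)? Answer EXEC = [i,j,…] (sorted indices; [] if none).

EXEC = [1,2,5]

[0] flags=0000 → (cmp)
[1] flags=0000 VC?T → r4=0x2f
[2] flags=0000 CC?T → r5=0xa2
[3] flags=1000 → (cmp)
[4] flags=1000 VS?F → skip
[5] flags=1000 LS?T → r2=0x6e
[6] flags=1000 GT?F → skip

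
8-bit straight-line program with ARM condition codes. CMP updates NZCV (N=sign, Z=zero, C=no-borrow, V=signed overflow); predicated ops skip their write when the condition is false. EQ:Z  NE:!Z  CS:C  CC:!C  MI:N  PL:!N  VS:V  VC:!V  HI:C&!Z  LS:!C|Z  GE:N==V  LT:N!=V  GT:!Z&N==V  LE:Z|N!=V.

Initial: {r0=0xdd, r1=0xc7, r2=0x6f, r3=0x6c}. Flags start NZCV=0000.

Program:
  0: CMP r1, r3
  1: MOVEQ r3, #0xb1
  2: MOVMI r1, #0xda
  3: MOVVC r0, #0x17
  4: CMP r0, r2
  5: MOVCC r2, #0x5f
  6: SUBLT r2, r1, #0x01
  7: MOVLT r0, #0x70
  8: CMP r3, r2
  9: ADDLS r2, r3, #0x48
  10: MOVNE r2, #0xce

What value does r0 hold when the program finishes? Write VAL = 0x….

VAL = 0x70

[0] flags=0011 → (cmp)
[1] flags=0011 EQ?F → skip
[2] flags=0011 MI?F → skip
[3] flags=0011 VC?F → skip
[4] flags=0011 → (cmp)
[5] flags=0011 CC?F → skip
[6] flags=0011 LT?T → r2=0xc6
[7] flags=0011 LT?T → r0=0x70
[8] flags=1001 → (cmp)
[9] flags=1001 LS?T → r2=0xb4
[10] flags=1001 NE?T → r2=0xce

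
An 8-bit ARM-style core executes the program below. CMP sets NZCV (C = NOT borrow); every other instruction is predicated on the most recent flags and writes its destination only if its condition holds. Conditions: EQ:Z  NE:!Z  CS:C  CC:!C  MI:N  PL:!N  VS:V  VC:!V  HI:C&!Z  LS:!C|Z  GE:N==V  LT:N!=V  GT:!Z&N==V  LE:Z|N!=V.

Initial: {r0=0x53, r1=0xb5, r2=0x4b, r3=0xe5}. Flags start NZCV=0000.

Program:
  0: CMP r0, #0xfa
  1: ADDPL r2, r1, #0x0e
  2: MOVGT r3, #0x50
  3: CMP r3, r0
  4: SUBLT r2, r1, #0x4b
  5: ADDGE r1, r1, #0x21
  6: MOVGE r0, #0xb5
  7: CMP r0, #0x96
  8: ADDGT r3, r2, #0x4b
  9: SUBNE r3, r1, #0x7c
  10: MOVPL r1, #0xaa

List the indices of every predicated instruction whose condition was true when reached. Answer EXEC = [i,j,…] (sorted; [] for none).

EXEC = [1,2,4,8,9]

0: ✓ CMP  NZCV=0000
1: ✓ ADDPL  r2←0xc3
2: ✓ MOVGT  r3←0x50
3: ✓ CMP  NZCV=1000
4: ✓ SUBLT  r2←0x6a
5: · ADDGE
6: · MOVGE
7: ✓ CMP  NZCV=1001
8: ✓ ADDGT  r3←0xb5
9: ✓ SUBNE  r3←0x39
10: · MOVPL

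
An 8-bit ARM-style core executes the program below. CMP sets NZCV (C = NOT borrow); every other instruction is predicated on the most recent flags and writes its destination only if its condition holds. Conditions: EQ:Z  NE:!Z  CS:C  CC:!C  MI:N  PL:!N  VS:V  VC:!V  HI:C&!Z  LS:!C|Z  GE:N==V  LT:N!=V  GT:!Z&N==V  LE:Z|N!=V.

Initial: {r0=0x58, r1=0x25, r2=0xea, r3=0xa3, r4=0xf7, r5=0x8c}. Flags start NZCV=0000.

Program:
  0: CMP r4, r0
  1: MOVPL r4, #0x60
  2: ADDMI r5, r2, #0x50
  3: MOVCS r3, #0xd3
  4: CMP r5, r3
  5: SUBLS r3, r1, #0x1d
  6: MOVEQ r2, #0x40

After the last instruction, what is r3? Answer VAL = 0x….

VAL = 0x08

[0] flags=1010 → (cmp)
[1] flags=1010 PL?F → skip
[2] flags=1010 MI?T → r5=0x3a
[3] flags=1010 CS?T → r3=0xd3
[4] flags=0000 → (cmp)
[5] flags=0000 LS?T → r3=0x08
[6] flags=0000 EQ?F → skip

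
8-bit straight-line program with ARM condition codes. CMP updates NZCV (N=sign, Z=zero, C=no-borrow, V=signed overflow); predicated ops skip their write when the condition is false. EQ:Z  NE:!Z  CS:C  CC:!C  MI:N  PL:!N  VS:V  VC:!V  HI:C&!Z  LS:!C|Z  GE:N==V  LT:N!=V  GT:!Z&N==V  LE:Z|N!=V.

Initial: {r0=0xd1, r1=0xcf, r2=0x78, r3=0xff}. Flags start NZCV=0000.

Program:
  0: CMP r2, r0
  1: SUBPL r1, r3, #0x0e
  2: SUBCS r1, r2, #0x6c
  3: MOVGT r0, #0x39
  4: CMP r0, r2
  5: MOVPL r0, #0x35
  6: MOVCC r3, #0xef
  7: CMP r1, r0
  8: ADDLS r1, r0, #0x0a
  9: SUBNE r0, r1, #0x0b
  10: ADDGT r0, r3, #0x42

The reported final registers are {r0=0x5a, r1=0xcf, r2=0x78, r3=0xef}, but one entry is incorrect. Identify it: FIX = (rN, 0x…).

[0] flags=1001 → (cmp)
[1] flags=1001 PL?F → skip
[2] flags=1001 CS?F → skip
[3] flags=1001 GT?T → r0=0x39
[4] flags=1000 → (cmp)
[5] flags=1000 PL?F → skip
[6] flags=1000 CC?T → r3=0xef
[7] flags=1010 → (cmp)
[8] flags=1010 LS?F → skip
[9] flags=1010 NE?T → r0=0xc4
[10] flags=1010 GT?F → skip

FIX = (r0, 0xc4)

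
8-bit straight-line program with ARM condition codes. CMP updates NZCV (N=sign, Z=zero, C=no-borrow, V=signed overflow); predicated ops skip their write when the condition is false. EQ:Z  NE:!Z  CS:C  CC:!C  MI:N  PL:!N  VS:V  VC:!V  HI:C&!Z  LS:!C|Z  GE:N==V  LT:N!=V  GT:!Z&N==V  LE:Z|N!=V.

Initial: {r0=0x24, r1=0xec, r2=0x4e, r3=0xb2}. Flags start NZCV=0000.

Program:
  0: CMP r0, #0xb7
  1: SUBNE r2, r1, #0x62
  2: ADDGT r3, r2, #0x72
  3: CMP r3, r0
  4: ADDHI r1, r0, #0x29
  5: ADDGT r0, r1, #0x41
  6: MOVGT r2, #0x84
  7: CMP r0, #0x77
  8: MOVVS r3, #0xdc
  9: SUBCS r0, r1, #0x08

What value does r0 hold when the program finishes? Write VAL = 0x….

VAL = 0x24

[0] flags=0000 → (cmp)
[1] flags=0000 NE?T → r2=0x8a
[2] flags=0000 GT?T → r3=0xfc
[3] flags=1010 → (cmp)
[4] flags=1010 HI?T → r1=0x4d
[5] flags=1010 GT?F → skip
[6] flags=1010 GT?F → skip
[7] flags=1000 → (cmp)
[8] flags=1000 VS?F → skip
[9] flags=1000 CS?F → skip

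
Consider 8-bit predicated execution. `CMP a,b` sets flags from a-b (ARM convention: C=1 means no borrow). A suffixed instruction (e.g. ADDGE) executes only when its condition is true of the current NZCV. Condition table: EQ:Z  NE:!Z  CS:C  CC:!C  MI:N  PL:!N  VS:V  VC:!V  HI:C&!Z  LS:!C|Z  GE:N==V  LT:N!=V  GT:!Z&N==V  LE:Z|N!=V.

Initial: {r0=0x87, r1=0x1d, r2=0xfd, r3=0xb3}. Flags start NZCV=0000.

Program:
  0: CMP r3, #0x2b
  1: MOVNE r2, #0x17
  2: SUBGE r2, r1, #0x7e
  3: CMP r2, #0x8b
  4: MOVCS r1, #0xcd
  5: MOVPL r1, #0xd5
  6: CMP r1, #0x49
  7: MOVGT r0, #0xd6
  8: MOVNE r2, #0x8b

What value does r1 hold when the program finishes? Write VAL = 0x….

VAL = 0x1d

0: ✓ CMP  NZCV=1010
1: ✓ MOVNE  r2←0x17
2: · SUBGE
3: ✓ CMP  NZCV=1001
4: · MOVCS
5: · MOVPL
6: ✓ CMP  NZCV=1000
7: · MOVGT
8: ✓ MOVNE  r2←0x8b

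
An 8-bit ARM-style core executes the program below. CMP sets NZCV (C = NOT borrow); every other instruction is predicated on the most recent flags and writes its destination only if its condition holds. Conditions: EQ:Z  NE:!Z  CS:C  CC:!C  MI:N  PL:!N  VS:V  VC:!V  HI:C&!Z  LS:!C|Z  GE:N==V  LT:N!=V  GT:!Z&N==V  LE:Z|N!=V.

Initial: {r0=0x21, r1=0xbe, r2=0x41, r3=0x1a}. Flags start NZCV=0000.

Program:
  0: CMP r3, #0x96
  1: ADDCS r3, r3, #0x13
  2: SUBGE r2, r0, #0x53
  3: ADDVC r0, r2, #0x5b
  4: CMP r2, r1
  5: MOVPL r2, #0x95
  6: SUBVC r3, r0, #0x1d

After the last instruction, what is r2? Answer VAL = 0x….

[0] flags=1001 → (cmp)
[1] flags=1001 CS?F → skip
[2] flags=1001 GE?T → r2=0xce
[3] flags=1001 VC?F → skip
[4] flags=0010 → (cmp)
[5] flags=0010 PL?T → r2=0x95
[6] flags=0010 VC?T → r3=0x04

VAL = 0x95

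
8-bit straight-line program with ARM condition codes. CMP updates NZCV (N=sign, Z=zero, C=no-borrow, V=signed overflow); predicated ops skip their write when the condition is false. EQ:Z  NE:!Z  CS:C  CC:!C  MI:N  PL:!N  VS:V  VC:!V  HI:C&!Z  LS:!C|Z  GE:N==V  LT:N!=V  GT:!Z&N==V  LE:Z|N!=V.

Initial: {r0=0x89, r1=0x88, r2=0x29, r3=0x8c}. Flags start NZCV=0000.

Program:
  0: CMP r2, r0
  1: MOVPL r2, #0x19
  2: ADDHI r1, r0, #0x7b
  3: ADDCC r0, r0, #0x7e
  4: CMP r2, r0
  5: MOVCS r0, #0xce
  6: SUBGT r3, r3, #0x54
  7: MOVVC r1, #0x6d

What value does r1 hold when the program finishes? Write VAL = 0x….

VAL = 0x6d

0: ✓ CMP  NZCV=1001
1: · MOVPL
2: · ADDHI
3: ✓ ADDCC  r0←0x07
4: ✓ CMP  NZCV=0010
5: ✓ MOVCS  r0←0xce
6: ✓ SUBGT  r3←0x38
7: ✓ MOVVC  r1←0x6d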